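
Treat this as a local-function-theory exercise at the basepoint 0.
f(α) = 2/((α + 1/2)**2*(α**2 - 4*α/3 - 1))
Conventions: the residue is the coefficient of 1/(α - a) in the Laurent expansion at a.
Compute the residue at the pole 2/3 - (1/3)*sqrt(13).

The factor α**2 - 4*α/3 - 1 splits as (α - a)(α - a') with a = 2/3 - (1/3)*sqrt(13), a' = 2/3 + (1/3)*sqrt(13). At the order-1 pole a set g(α) = (α - a)*f(α) = [2/(α + 1/2)**2] / (α - a').
Simple pole: residue = g(a) at a = 2/3 - (1/3)*sqrt(13), which is -336 - (1212/13)*sqrt(13).

The residue is -336 - (1212/13)*sqrt(13).


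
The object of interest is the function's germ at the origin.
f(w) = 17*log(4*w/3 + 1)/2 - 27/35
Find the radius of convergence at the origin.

The radius of convergence is 3/4.

Branch term (17/2)*log(1 - w/(-3/4)): its argument vanishes at w = -3/4, a logarithmic branch point, modulus 3/4.
The radius of convergence is the smallest modulus among the singular points: 3/4.


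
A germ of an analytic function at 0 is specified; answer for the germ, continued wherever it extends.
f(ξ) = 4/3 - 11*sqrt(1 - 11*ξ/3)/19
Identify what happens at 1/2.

There is no denominator, hence no pole anywhere.
Branch term sqrt(1 - ξ/(3/11)): argument at 1/2 is -5/6, nonzero, so 1/2 is not its branch point (a point on a principal cut is still regular for the continued germ).
So the germ continues analytically to 1/2.

The point is a regular point.


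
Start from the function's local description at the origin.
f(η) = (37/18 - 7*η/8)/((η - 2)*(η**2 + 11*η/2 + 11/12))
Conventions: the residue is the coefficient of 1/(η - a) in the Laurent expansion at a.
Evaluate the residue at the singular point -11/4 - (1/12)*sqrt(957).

The residue is -11/1146 + (4429/731148)*sqrt(957).

The factor η**2 + 11*η/2 + 11/12 splits as (η - a)(η - a') with a = -11/4 - (1/12)*sqrt(957), a' = -11/4 + (1/12)*sqrt(957). At the order-1 pole a set g(η) = (η - a)*f(η) = [(37/18 - 7*η/8)/(η - 2)] / (η - a').
Simple pole: residue = g(a) at a = -11/4 - (1/12)*sqrt(957), which is -11/1146 + (4429/731148)*sqrt(957).


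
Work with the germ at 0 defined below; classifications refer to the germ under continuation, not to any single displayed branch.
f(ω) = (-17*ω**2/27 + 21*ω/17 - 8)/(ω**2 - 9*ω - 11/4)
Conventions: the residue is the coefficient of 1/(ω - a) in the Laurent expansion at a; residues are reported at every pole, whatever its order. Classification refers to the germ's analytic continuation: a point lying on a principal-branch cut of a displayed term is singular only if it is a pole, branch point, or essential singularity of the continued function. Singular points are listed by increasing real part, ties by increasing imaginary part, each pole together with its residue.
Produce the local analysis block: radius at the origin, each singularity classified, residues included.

Denominator factor (ω**2 - 9*ω - 11/4): discriminant 92, real irrational roots 9/2 + sqrt(23) and 9/2 - sqrt(23); poles of order 1, moduli 9/2 + sqrt(23) and -9/2 + sqrt(23).
The radius of convergence is the smallest modulus among the singular points: -9/2 + sqrt(23).
The factor ω**2 - 9*ω - 11/4 splits as (ω - a)(ω - a') with a = 9/2 - sqrt(23), a' = 9/2 + sqrt(23). At the order-1 pole a set g(ω) = (ω - a)*f(ω) = [-17*ω**2/27 + 21*ω/17 - 8] / (ω - a').
Simple pole: residue = g(a) at a = 9/2 - sqrt(23), which is -113/51 + (54479/84456)*sqrt(23).
The factor ω**2 - 9*ω - 11/4 splits as (ω - a)(ω - a') with a = 9/2 + sqrt(23), a' = 9/2 - sqrt(23). At the order-1 pole a set g(ω) = (ω - a)*f(ω) = [-17*ω**2/27 + 21*ω/17 - 8] / (ω - a').
Simple pole: residue = g(a) at a = 9/2 + sqrt(23), which is -113/51 - (54479/84456)*sqrt(23).
List the singular points by increasing real part (a conjugate pair: the negative imaginary part first).

Radius of convergence at 0: -9/2 + sqrt(23).
At 9/2 - sqrt(23): a pole of order 1; residue -113/51 + (54479/84456)*sqrt(23).
At 9/2 + sqrt(23): a pole of order 1; residue -113/51 - (54479/84456)*sqrt(23).


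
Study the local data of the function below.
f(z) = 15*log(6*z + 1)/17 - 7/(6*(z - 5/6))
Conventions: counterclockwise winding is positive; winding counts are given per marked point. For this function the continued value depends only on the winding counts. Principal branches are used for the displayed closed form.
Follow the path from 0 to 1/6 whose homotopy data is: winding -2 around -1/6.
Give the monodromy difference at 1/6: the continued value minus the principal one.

Continued minus principal equals -(60/17)*pi*i.

The rational part is single-valued and drops out of the difference; each branch term changes only by its own monodromy.
(15/17)*log(1 - z/(-1/6)): each positive loop around -1/6 adds 2*pi*i to the log, so winding -2 contributes (15/17)*(-2)*2*pi*i = -(60/17)*pi*i.
Summing the contributions at z = 1/6 gives -(60/17)*pi*i.


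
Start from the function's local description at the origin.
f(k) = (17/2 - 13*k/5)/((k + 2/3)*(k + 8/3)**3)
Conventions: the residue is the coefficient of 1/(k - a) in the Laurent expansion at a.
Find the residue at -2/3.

The residue is 307/240.

At the order-1 pole -2/3 set g(k) = (k - (-2/3))*f(k) = (17/2 - 13*k/5)/(k + 8/3)**3.
Simple pole: residue = g(a) at a = -2/3, which is 307/240.


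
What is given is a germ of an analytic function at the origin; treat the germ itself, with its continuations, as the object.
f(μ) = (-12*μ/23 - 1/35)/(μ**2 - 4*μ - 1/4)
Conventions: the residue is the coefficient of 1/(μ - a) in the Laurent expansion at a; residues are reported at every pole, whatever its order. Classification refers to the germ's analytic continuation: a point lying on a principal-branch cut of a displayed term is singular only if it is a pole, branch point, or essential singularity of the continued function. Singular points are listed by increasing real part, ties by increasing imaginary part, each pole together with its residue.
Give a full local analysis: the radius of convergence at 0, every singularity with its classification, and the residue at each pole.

Denominator factor (μ**2 - 4*μ - 1/4): discriminant 17, real irrational roots 2 + (1/2)*sqrt(17) and 2 - (1/2)*sqrt(17); poles of order 1, moduli 2 + (1/2)*sqrt(17) and -2 + (1/2)*sqrt(17).
The radius of convergence is the smallest modulus among the singular points: -2 + (1/2)*sqrt(17).
The factor μ**2 - 4*μ - 1/4 splits as (μ - a)(μ - a') with a = 2 - (1/2)*sqrt(17), a' = 2 + (1/2)*sqrt(17). At the order-1 pole a set g(μ) = (μ - a)*f(μ) = [-12*μ/23 - 1/35] / (μ - a').
Simple pole: residue = g(a) at a = 2 - (1/2)*sqrt(17), which is -6/23 + (863/13685)*sqrt(17).
The factor μ**2 - 4*μ - 1/4 splits as (μ - a)(μ - a') with a = 2 + (1/2)*sqrt(17), a' = 2 - (1/2)*sqrt(17). At the order-1 pole a set g(μ) = (μ - a)*f(μ) = [-12*μ/23 - 1/35] / (μ - a').
Simple pole: residue = g(a) at a = 2 + (1/2)*sqrt(17), which is -6/23 - (863/13685)*sqrt(17).
List the singular points by increasing real part (a conjugate pair: the negative imaginary part first).

Radius of convergence at 0: -2 + (1/2)*sqrt(17).
At 2 - (1/2)*sqrt(17): a pole of order 1; residue -6/23 + (863/13685)*sqrt(17).
At 2 + (1/2)*sqrt(17): a pole of order 1; residue -6/23 - (863/13685)*sqrt(17).


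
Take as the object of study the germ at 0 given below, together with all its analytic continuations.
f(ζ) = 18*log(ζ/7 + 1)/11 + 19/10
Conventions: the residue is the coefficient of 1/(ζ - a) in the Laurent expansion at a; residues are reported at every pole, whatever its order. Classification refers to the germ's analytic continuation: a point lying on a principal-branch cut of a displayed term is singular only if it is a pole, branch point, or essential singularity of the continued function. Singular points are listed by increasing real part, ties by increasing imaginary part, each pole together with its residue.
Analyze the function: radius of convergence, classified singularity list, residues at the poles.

Radius of convergence at 0: 7.
At -7: a logarithmic branch point.

Branch term (18/11)*log(1 - ζ/(-7)): its argument vanishes at ζ = -7, a logarithmic branch point, modulus 7.
The radius of convergence is the smallest modulus among the singular points: 7.


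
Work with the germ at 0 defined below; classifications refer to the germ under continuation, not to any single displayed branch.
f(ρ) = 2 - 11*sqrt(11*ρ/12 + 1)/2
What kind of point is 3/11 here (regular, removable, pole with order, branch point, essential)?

The point is a regular point.

There is no denominator, hence no pole anywhere.
Branch term sqrt(1 - ρ/(-12/11)): argument at 3/11 is 5/4, nonzero, so 3/11 is not its branch point (a point on a principal cut is still regular for the continued germ).
So the germ continues analytically to 3/11.


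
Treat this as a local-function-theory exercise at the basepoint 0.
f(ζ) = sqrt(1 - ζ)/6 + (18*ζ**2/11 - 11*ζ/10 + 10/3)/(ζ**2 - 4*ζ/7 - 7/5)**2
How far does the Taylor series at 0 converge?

The radius of convergence is -2/7 + (11/35)*sqrt(15).

Denominator factor (ζ**2 - 4*ζ/7 - 7/5)^2: discriminant 1452/245, real irrational roots 2/7 + (11/35)*sqrt(15) and 2/7 - (11/35)*sqrt(15); poles of order 2, moduli 2/7 + (11/35)*sqrt(15) and -2/7 + (11/35)*sqrt(15).
Branch term (1/6)*sqrt(1 - ζ/(1)): its argument vanishes at ζ = 1, a square-root branch point, modulus 1.
The radius of convergence is the smallest modulus among the singular points: -2/7 + (11/35)*sqrt(15).


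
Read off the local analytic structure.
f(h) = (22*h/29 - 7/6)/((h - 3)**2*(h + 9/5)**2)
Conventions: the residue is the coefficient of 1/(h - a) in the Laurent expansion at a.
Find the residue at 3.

The residue is 15475/1202688.

At the order-2 pole 3 set g(h) = (h - (3))^2*f(h) = (22*h/29 - 7/6)/(h + 9/5)**2.
Order-2 pole: residue = g'(a); g'(3) = 15475/1202688, so the residue is 15475/1202688.


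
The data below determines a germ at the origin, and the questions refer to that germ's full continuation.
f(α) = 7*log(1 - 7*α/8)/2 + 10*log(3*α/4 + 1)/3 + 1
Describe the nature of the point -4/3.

The point is a logarithmic branch point.

The term (10/3)*log(1 - α/(-4/3)) has argument 1 - -4/3/(-4/3) = 0 at -4/3: a logarithmic (infinitely-sheeted) branch point; the remaining terms are analytic or single-valued there.


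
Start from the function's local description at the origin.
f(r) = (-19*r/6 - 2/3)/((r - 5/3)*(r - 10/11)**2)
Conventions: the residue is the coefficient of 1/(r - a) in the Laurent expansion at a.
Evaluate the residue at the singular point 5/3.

At the order-1 pole 5/3 set g(r) = (r - (5/3))*f(r) = (-19*r/6 - 2/3)/(r - 10/11)**2.
Simple pole: residue = g(a) at a = 5/3, which is -12947/1250.

The residue is -12947/1250.


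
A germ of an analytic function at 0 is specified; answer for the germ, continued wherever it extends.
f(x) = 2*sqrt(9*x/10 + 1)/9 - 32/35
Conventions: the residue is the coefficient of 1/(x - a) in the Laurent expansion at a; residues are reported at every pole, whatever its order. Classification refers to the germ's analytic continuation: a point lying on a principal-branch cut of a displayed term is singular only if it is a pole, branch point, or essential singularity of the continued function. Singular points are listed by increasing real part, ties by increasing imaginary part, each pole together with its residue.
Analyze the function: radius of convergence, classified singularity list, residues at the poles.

Branch term (2/9)*sqrt(1 - x/(-10/9)): its argument vanishes at x = -10/9, a square-root branch point, modulus 10/9.
The radius of convergence is the smallest modulus among the singular points: 10/9.

Radius of convergence at 0: 10/9.
At -10/9: an algebraic (square-root) branch point.


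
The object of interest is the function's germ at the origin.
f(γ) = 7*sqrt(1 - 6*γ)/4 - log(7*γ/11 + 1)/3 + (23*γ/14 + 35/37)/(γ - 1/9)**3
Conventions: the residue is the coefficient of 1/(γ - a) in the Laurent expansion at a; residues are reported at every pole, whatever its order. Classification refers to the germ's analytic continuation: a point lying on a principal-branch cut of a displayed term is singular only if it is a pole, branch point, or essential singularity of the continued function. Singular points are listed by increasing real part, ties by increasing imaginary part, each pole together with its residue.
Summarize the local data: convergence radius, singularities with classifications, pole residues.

Denominator factor (γ - 1/9)^3: pole of order 3 at 1/9, modulus 1/9.
Branch term (7/4)*sqrt(1 - γ/(1/6)): its argument vanishes at γ = 1/6, a square-root branch point, modulus 1/6.
Branch term (-1/3)*log(1 - γ/(-11/7)): its argument vanishes at γ = -11/7, a logarithmic branch point, modulus 11/7.
The radius of convergence is the smallest modulus among the singular points: 1/9.
The branch terms are analytic at 1/9 and contribute nothing to the residue; only the rational part matters.
At the order-3 pole 1/9 set g(γ) = (γ - (1/9))^3*(rational part) = 23*γ/14 + 35/37.
Order-3 pole: residue = g''(a)/2; g''(1/9) = 0, so the residue is 0.
List the singular points by increasing real part (a conjugate pair: the negative imaginary part first).

Radius of convergence at 0: 1/9.
At -11/7: a logarithmic branch point.
At 1/9: a pole of order 3; residue 0.
At 1/6: an algebraic (square-root) branch point.


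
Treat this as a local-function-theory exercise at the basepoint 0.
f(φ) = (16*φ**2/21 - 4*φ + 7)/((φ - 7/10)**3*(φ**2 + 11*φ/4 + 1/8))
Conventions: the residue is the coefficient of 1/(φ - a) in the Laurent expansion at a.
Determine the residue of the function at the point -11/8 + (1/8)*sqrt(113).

The factor φ**2 + 11*φ/4 + 1/8 splits as (φ - a)(φ - a') with a = -11/8 + (1/8)*sqrt(113), a' = -11/8 - (1/8)*sqrt(113). At the order-1 pole a set g(φ) = (φ - a)*f(φ) = [(16*φ**2/21 - 4*φ + 7)/(φ - 7/10)**3] / (φ - a').
Simple pole: residue = g(a) at a = -11/8 + (1/8)*sqrt(113), which is -540664625/172064172 - (6155480375/19443251436)*sqrt(113).

The residue is -540664625/172064172 - (6155480375/19443251436)*sqrt(113).


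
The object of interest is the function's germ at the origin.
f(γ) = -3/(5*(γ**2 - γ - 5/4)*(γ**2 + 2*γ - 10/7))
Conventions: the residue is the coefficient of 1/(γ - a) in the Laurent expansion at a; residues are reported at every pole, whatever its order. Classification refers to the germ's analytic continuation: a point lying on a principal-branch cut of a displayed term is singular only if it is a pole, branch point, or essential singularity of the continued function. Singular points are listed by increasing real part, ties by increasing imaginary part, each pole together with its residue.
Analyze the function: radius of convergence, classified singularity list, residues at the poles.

Denominator factor (γ**2 - γ - 5/4): discriminant 6, real irrational roots 1/2 + (1/2)*sqrt(6) and 1/2 - (1/2)*sqrt(6); poles of order 1, moduli 1/2 + (1/2)*sqrt(6) and -1/2 + (1/2)*sqrt(6).
Denominator factor (γ**2 + 2*γ - 10/7): discriminant 68/7, real irrational roots -1 + (1/7)*sqrt(119) and -1 - (1/7)*sqrt(119); poles of order 1, moduli -1 + (1/7)*sqrt(119) and 1 + (1/7)*sqrt(119).
The radius of convergence is the smallest modulus among the singular points: -1 + (1/7)*sqrt(119).
The factor γ**2 + 2*γ - 10/7 splits as (γ - a)(γ - a') with a = -1 - (1/7)*sqrt(119), a' = -1 + (1/7)*sqrt(119). At the order-1 pole a set g(γ) = (γ - a)*f(γ) = [-3/(5*(γ**2 - γ - 5/4))] / (γ - a').
Simple pole: residue = g(a) at a = -1 - (1/7)*sqrt(119), which is 3528/46075 - (3738/783275)*sqrt(119).
The factor γ**2 - γ - 5/4 splits as (γ - a)(γ - a') with a = 1/2 - (1/2)*sqrt(6), a' = 1/2 + (1/2)*sqrt(6). At the order-1 pole a set g(γ) = (γ - a)*f(γ) = [-3/(5*(γ**2 + 2*γ - 10/7))] / (γ - a').
Simple pole: residue = g(a) at a = 1/2 - (1/2)*sqrt(6), which is -3528/46075 - (518/46075)*sqrt(6).
The factor γ**2 + 2*γ - 10/7 splits as (γ - a)(γ - a') with a = -1 + (1/7)*sqrt(119), a' = -1 - (1/7)*sqrt(119). At the order-1 pole a set g(γ) = (γ - a)*f(γ) = [-3/(5*(γ**2 - γ - 5/4))] / (γ - a').
Simple pole: residue = g(a) at a = -1 + (1/7)*sqrt(119), which is 3528/46075 + (3738/783275)*sqrt(119).
The factor γ**2 - γ - 5/4 splits as (γ - a)(γ - a') with a = 1/2 + (1/2)*sqrt(6), a' = 1/2 - (1/2)*sqrt(6). At the order-1 pole a set g(γ) = (γ - a)*f(γ) = [-3/(5*(γ**2 + 2*γ - 10/7))] / (γ - a').
Simple pole: residue = g(a) at a = 1/2 + (1/2)*sqrt(6), which is -3528/46075 + (518/46075)*sqrt(6).
List the singular points by increasing real part (a conjugate pair: the negative imaginary part first).

Radius of convergence at 0: -1 + (1/7)*sqrt(119).
At -1 - (1/7)*sqrt(119): a pole of order 1; residue 3528/46075 - (3738/783275)*sqrt(119).
At 1/2 - (1/2)*sqrt(6): a pole of order 1; residue -3528/46075 - (518/46075)*sqrt(6).
At -1 + (1/7)*sqrt(119): a pole of order 1; residue 3528/46075 + (3738/783275)*sqrt(119).
At 1/2 + (1/2)*sqrt(6): a pole of order 1; residue -3528/46075 + (518/46075)*sqrt(6).


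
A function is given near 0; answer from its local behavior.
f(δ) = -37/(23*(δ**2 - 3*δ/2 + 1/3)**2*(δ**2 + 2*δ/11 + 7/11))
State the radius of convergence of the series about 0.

Denominator factor (δ**2 + 2*δ/11 + 7/11): discriminant -304/121, complex-conjugate roots (-1/11) + ((2/11)*sqrt(19))*i and (-1/11) - ((2/11)*sqrt(19))*i; poles of order 1, moduli (1/11)*sqrt(77) and (1/11)*sqrt(77).
Denominator factor (δ**2 - 3*δ/2 + 1/3)^2: discriminant 11/12, real irrational roots 3/4 + (1/12)*sqrt(33) and 3/4 - (1/12)*sqrt(33); poles of order 2, moduli 3/4 + (1/12)*sqrt(33) and 3/4 - (1/12)*sqrt(33).
The radius of convergence is the smallest modulus among the singular points: 3/4 - (1/12)*sqrt(33).

The radius of convergence is 3/4 - (1/12)*sqrt(33).


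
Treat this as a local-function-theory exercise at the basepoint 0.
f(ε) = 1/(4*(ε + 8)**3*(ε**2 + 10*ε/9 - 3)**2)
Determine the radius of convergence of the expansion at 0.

Denominator factor (ε**2 + 10*ε/9 - 3)^2: discriminant 1072/81, real irrational roots -5/9 + (2/9)*sqrt(67) and -5/9 - (2/9)*sqrt(67); poles of order 2, moduli -5/9 + (2/9)*sqrt(67) and 5/9 + (2/9)*sqrt(67).
Denominator factor (ε + 8)^3: pole of order 3 at -8, modulus 8.
The radius of convergence is the smallest modulus among the singular points: -5/9 + (2/9)*sqrt(67).

The radius of convergence is -5/9 + (2/9)*sqrt(67).


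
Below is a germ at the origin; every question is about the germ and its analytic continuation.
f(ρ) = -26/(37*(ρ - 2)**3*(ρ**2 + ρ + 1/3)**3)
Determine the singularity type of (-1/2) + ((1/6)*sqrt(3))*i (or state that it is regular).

The point is a pole of order 3.

The denominator factor ρ**2 + ρ + 1/3 vanishes at (-1/2) + ((1/6)*sqrt(3))*i and appears to the power 3; the numerator there equals -26/37, nonzero, and no other factor vanishes.
Hence a pole whose order is the multiplicity, 3.


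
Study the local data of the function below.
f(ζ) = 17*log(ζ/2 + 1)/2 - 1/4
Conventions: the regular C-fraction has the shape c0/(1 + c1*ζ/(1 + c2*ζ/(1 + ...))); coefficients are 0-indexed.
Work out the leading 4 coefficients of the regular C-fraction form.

The regular C-fraction coefficients are [-1/4, 17, -67/4, -1/804].

Taylor coefficients (expand at 0): a_0 = -1/4, a_1 = 17/4, a_2 = -17/16, a_3 = 17/48.
c0 = a_0 = -1/4. Peel one level at a time: if S = 1 + c*ζ/S' with S'(0) = 1, then c is the ζ-coefficient of S and S' = c*ζ/(S - 1).
S_1 = c0/f = 1 + (17)*ζ + (1139/4)*ζ^2 + ...; c1 = 17.
S_2 = c1*ζ/(S_1 - 1) = 1 + (-67/4)*ζ + (-1/48)*ζ^2 + ...; c2 = -67/4.
S_3 = c2*ζ/(S_2 - 1) = 1 + (-1/804)*ζ + ...; c3 = -1/804.


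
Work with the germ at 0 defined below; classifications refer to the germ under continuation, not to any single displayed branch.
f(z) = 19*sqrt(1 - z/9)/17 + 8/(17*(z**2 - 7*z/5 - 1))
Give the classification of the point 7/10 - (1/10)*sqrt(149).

The denominator factor z**2 - 7*z/5 - 1 vanishes at 7/10 - (1/10)*sqrt(149) and appears to the power 1; the numerator there equals 8/17, nonzero, and no other factor vanishes.
The branch terms are analytic at this point.
Hence a pole whose order is the multiplicity, 1.

The point is a pole of order 1.


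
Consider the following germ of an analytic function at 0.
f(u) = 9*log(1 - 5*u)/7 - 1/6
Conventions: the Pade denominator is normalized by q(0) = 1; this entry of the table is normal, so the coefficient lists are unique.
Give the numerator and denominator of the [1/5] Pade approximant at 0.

Taylor coefficients needed (expand at 0): a_0 = -1/6, a_1 = -45/7, a_2 = -225/14, a_3 = -375/7, a_4 = -5625/28, a_5 = -5625/7, a_6 = -46875/14.
Write the denominator as Q(u) = 1 + q1*u + q2*u^2 + q3*u^3 + q4*u^4 + q5*u^5. Requiring Q*f - P = O(u^7) with deg P <= 1 kills the coefficients of u^2..u^6 in Q*f:
  u^2: a_2 + q1*a_1 + q2*a_0 = 0, i.e. -225/14 + (-45/7)*q1 + (-1/6)*q2 = 0.
  u^3: a_3 + q1*a_2 + q2*a_1 + q3*a_0 = 0, i.e. -375/7 + (-225/14)*q1 + (-45/7)*q2 + (-1/6)*q3 = 0.
  u^4: a_4 + q1*a_3 + q2*a_2 + q3*a_1 + q4*a_0 = 0, i.e. -5625/28 + (-375/7)*q1 + (-225/14)*q2 + (-45/7)*q3 + (-1/6)*q4 = 0.
  u^5: a_5 + q1*a_4 + q2*a_3 + q3*a_2 + q4*a_1 + q5*a_0 = 0, i.e. -5625/7 + (-5625/28)*q1 + (-375/7)*q2 + (-225/14)*q3 + (-45/7)*q4 + (-1/6)*q5 = 0.
  u^6: a_6 + q1*a_5 + q2*a_4 + q3*a_3 + q4*a_2 + q5*a_1 = 0, i.e. -46875/14 + (-5625/7)*q1 + (-5625/28)*q2 + (-375/7)*q3 + (-225/14)*q4 + (-45/7)*q5 = 0.
Solving this linear system: q1 = -479440615/196009566, q2 = -68035500/32668261, q3 = -341980875/65336522, q4 = -1073383125/65336522, q5 = -8534458125/130673044.
The numerator is Q*f truncated at degree 1: P0 = a_0 = -1/6; P1 = a_1 + q1*a_0 = -49566498515/8232401772.

The Pade approximant has numerator coefficients [-1/6, -49566498515/8232401772]; denominator coefficients [1, -479440615/196009566, -68035500/32668261, -341980875/65336522, -1073383125/65336522, -8534458125/130673044].


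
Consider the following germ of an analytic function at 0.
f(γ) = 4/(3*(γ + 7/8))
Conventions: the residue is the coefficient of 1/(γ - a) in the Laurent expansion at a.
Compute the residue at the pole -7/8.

At the order-1 pole -7/8 set g(γ) = (γ - (-7/8))*f(γ) = 4/3.
Simple pole: residue = g(a) at a = -7/8, which is 4/3.

The residue is 4/3.


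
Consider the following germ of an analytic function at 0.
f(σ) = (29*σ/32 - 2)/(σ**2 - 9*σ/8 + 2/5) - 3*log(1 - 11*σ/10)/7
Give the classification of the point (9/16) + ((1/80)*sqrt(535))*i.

The point is a pole of order 1.

The denominator factor σ**2 - 9*σ/8 + 2/5 vanishes at (9/16) + ((1/80)*sqrt(535))*i and appears to the power 1; the numerator there equals (-763/512) + ((29/2560)*sqrt(535))*i, nonzero, and no other factor vanishes.
The branch terms are analytic at this point.
Hence a pole whose order is the multiplicity, 1.


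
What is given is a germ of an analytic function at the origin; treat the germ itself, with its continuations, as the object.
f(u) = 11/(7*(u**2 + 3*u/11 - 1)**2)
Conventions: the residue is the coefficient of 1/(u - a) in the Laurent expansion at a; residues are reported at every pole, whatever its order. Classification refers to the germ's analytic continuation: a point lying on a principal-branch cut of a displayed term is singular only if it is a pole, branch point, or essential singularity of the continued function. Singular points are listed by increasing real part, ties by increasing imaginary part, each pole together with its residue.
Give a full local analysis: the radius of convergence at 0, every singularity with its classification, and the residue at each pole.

Radius of convergence at 0: -3/22 + (1/22)*sqrt(493).
At -3/22 - (1/22)*sqrt(493): a pole of order 2; residue (29282/1701343)*sqrt(493).
At -3/22 + (1/22)*sqrt(493): a pole of order 2; residue -(29282/1701343)*sqrt(493).

Denominator factor (u**2 + 3*u/11 - 1)^2: discriminant 493/121, real irrational roots -3/22 + (1/22)*sqrt(493) and -3/22 - (1/22)*sqrt(493); poles of order 2, moduli -3/22 + (1/22)*sqrt(493) and 3/22 + (1/22)*sqrt(493).
The radius of convergence is the smallest modulus among the singular points: -3/22 + (1/22)*sqrt(493).
The factor u**2 + 3*u/11 - 1 splits as (u - a)(u - a') with a = -3/22 - (1/22)*sqrt(493), a' = -3/22 + (1/22)*sqrt(493). At the order-2 pole a set g(u) = (u - a)^2*f(u) = [11/7] / (u - a')^2.
Order-2 pole: residue = g'(a); g'(-3/22 - (1/22)*sqrt(493)) = (29282/1701343)*sqrt(493), so the residue is (29282/1701343)*sqrt(493).
The factor u**2 + 3*u/11 - 1 splits as (u - a)(u - a') with a = -3/22 + (1/22)*sqrt(493), a' = -3/22 - (1/22)*sqrt(493). At the order-2 pole a set g(u) = (u - a)^2*f(u) = [11/7] / (u - a')^2.
Order-2 pole: residue = g'(a); g'(-3/22 + (1/22)*sqrt(493)) = -(29282/1701343)*sqrt(493), so the residue is -(29282/1701343)*sqrt(493).
List the singular points by increasing real part (a conjugate pair: the negative imaginary part first).


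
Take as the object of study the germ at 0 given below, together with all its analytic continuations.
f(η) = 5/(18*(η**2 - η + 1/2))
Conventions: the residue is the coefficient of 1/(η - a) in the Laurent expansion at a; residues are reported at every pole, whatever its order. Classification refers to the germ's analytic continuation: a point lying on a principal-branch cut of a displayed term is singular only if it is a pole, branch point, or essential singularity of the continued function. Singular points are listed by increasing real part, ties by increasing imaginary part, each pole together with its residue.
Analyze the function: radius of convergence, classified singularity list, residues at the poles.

Denominator factor (η**2 - η + 1/2): discriminant -1, complex-conjugate roots (1/2) + (1/2)*i and (1/2) - (1/2)*i; poles of order 1, moduli (1/2)*sqrt(2) and (1/2)*sqrt(2).
The radius of convergence is the smallest modulus among the singular points: (1/2)*sqrt(2).
The factor η**2 - η + 1/2 splits as (η - a)(η - a') with a = (1/2) - (1/2)*i, a' = (1/2) + (1/2)*i. At the order-1 pole a set g(η) = (η - a)*f(η) = [5/18] / (η - a').
Simple pole: residue = g(a) at a = (1/2) - (1/2)*i, which is (5/18)*i.
The factor η**2 - η + 1/2 splits as (η - a)(η - a') with a = (1/2) + (1/2)*i, a' = (1/2) - (1/2)*i. At the order-1 pole a set g(η) = (η - a)*f(η) = [5/18] / (η - a').
Simple pole: residue = g(a) at a = (1/2) + (1/2)*i, which is -(5/18)*i.
List the singular points by increasing real part (a conjugate pair: the negative imaginary part first).

Radius of convergence at 0: (1/2)*sqrt(2).
At (1/2) - (1/2)*i: a pole of order 1; residue (5/18)*i.
At (1/2) + (1/2)*i: a pole of order 1; residue -(5/18)*i.


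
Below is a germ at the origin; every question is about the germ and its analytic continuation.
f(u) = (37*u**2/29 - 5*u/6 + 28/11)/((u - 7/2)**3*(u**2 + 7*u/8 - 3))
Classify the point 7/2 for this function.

The denominator factor u - 7/2 vanishes at 7/2 and appears to the power 3; the numerator there equals 14602/957, nonzero, and no other factor vanishes.
Hence a pole whose order is the multiplicity, 3.

The point is a pole of order 3.


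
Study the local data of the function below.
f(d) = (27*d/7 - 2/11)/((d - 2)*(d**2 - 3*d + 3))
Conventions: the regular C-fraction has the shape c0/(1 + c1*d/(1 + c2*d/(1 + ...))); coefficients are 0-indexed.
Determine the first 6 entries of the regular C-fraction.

The regular C-fraction coefficients are [1/33, 138/7, -123203/5796, 4352677/102012084, 15148510470/76608980633, -123203/621811].

Taylor coefficients (expand at 0): a_0 = 1/33, a_1 = -46/77, a_2 = -1277/1386, a_3 = -2437/2772, a_4 = -10819/16632, a_5 = -1885/4752.
c0 = a_0 = 1/33. Peel one level at a time: if S = 1 + c*d/S' with S'(0) = 1, then c is the d-coefficient of S and S' = c*d/(S - 1).
S_1 = c0/f = 1 + (138/7)*d + (123203/294)*d^2 + ...; c1 = 138/7.
S_2 = c1*d/(S_1 - 1) = 1 + (-123203/5796)*d + (621811/685584)*d^2 + ...; c2 = -123203/5796.
S_3 = c2*d/(S_2 - 1) = 1 + (4352677/102012084)*d + (-256134235/30357958418)*d^2 + ...; c3 = 4352677/102012084.
S_4 = c3*d/(S_3 - 1) = 1 + (15148510470/76608980633)*d + (15148510470/386648919721)*d^2 + ...; c4 = 15148510470/76608980633.
S_5 = c4*d/(S_4 - 1) = 1 + (-123203/621811)*d + ...; c5 = -123203/621811.


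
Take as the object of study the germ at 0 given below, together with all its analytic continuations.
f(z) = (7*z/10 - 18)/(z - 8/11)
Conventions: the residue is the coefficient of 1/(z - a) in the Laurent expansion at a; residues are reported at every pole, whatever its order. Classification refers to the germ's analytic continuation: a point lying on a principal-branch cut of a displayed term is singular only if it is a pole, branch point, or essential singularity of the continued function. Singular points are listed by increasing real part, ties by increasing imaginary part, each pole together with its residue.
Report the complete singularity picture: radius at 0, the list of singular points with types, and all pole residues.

Radius of convergence at 0: 8/11.
At 8/11: a pole of order 1; residue -962/55.

Denominator factor (z - 8/11): pole of order 1 at 8/11, modulus 8/11.
The radius of convergence is the smallest modulus among the singular points: 8/11.
At the order-1 pole 8/11 set g(z) = (z - (8/11))*f(z) = 7*z/10 - 18.
Simple pole: residue = g(a) at a = 8/11, which is -962/55.


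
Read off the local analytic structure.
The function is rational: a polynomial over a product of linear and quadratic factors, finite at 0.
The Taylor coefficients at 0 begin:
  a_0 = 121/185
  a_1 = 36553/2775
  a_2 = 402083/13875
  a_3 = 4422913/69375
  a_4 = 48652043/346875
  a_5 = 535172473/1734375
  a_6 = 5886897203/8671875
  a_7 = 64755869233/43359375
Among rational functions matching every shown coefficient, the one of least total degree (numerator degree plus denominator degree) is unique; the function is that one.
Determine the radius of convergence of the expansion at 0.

The radius of convergence is 5/11.

No rational of total degree below 2 reproduces all 8 coefficients; solving the [1/1] Pade equations on them gives f(ν) = (-16*ν/3 - 11/37)/(ν - 5/11), whose expansion matches every shown term.
Denominator factor (ν - 5/11): pole of order 1 at 5/11, modulus 5/11.
The radius of convergence is the smallest modulus among the singular points: 5/11.


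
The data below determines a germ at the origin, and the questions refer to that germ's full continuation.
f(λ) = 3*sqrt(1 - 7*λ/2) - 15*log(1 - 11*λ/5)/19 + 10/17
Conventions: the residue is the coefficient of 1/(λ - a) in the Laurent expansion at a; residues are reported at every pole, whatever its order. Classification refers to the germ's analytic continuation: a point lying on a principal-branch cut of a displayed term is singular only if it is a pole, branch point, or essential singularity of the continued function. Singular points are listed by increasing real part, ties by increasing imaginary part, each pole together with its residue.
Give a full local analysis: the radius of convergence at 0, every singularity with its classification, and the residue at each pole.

Branch term (3)*sqrt(1 - λ/(2/7)): its argument vanishes at λ = 2/7, a square-root branch point, modulus 2/7.
Branch term (-15/19)*log(1 - λ/(5/11)): its argument vanishes at λ = 5/11, a logarithmic branch point, modulus 5/11.
The radius of convergence is the smallest modulus among the singular points: 2/7.
List the singular points by increasing real part (a conjugate pair: the negative imaginary part first).

Radius of convergence at 0: 2/7.
At 2/7: an algebraic (square-root) branch point.
At 5/11: a logarithmic branch point.


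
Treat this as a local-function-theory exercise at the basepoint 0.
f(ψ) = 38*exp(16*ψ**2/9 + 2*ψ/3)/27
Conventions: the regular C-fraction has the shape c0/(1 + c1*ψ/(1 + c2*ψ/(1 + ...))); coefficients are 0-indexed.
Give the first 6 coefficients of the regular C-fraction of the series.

The regular C-fraction coefficients are [38/27, -2/3, -7/3, 193/63, -5161/12159, -3862649/14941095].

Taylor coefficients (expand at 0): a_0 = 38/27, a_1 = 76/81, a_2 = 76/27, a_3 = 3800/2187, a_4 = 18316/6561, a_5 = 52744/32805.
c0 = a_0 = 38/27. Peel one level at a time: if S = 1 + c*ψ/S' with S'(0) = 1, then c is the ψ-coefficient of S and S' = c*ψ/(S - 1).
S_1 = c0/f = 1 + (-2/3)*ψ + (-14/9)*ψ^2 + ...; c1 = -2/3.
S_2 = c1*ψ/(S_1 - 1) = 1 + (-7/3)*ψ + (193/27)*ψ^2 + ...; c2 = -7/3.
S_3 = c2*ψ/(S_2 - 1) = 1 + (193/63)*ψ + (5161/3969)*ψ^2 + ...; c3 = 193/63.
S_4 = c3*ψ/(S_3 - 1) = 1 + (-5161/12159)*ψ + (-551807/5028615)*ψ^2 + ...; c4 = -5161/12159.
S_5 = c4*ψ/(S_4 - 1) = 1 + (-3862649/14941095)*ψ + ...; c5 = -3862649/14941095.


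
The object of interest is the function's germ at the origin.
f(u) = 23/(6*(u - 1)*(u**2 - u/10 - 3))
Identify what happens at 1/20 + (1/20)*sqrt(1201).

The denominator factor u**2 - u/10 - 3 vanishes at 1/20 + (1/20)*sqrt(1201) and appears to the power 1; the numerator there equals 23/6, nonzero, and no other factor vanishes.
Hence a pole whose order is the multiplicity, 1.

The point is a pole of order 1.


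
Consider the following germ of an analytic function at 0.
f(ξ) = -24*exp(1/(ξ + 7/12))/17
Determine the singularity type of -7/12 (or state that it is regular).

The exponent 1/(ξ - (-7/12)) has a pole at -7/12, so exp(1/(ξ - (-7/12))) takes every nonzero value near it: an essential singularity (not a pole of any order).

The point is an essential singularity.


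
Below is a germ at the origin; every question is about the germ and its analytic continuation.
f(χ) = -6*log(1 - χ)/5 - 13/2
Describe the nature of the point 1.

The term (-6/5)*log(1 - χ/(1)) has argument 1 - 1/(1) = 0 at 1: a logarithmic (infinitely-sheeted) branch point; the remaining terms are analytic or single-valued there.

The point is a logarithmic branch point.


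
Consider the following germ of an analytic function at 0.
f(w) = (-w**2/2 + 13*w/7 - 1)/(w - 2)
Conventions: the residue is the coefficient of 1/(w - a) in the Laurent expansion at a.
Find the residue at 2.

The residue is 5/7.

At the order-1 pole 2 set g(w) = (w - (2))*f(w) = -w**2/2 + 13*w/7 - 1.
Simple pole: residue = g(a) at a = 2, which is 5/7.


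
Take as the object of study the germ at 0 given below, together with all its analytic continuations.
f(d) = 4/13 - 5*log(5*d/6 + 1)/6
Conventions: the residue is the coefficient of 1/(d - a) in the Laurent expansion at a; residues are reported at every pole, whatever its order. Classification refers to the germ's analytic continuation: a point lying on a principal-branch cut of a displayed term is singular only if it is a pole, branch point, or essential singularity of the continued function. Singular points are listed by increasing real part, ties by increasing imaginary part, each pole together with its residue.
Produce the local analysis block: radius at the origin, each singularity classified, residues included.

Radius of convergence at 0: 6/5.
At -6/5: a logarithmic branch point.

Branch term (-5/6)*log(1 - d/(-6/5)): its argument vanishes at d = -6/5, a logarithmic branch point, modulus 6/5.
The radius of convergence is the smallest modulus among the singular points: 6/5.


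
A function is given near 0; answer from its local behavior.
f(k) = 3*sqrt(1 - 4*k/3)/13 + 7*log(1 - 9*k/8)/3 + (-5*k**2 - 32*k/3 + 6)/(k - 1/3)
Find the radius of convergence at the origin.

Denominator factor (k - 1/3): pole of order 1 at 1/3, modulus 1/3.
Branch term (7/3)*log(1 - k/(8/9)): its argument vanishes at k = 8/9, a logarithmic branch point, modulus 8/9.
Branch term (3/13)*sqrt(1 - k/(3/4)): its argument vanishes at k = 3/4, a square-root branch point, modulus 3/4.
The radius of convergence is the smallest modulus among the singular points: 1/3.

The radius of convergence is 1/3.


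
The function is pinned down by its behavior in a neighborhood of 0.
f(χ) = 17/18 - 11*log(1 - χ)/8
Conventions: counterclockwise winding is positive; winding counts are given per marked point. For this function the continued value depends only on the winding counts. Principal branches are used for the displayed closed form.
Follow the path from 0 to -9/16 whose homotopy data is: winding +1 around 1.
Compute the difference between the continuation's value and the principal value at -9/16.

Continued minus principal equals -(11/4)*pi*i.

The rational part is single-valued and drops out of the difference; each branch term changes only by its own monodromy.
(-11/8)*log(1 - χ/(1)): each positive loop around 1 adds 2*pi*i to the log, so winding +1 contributes (-11/8)*(1)*2*pi*i = -(11/4)*pi*i.
Summing the contributions at χ = -9/16 gives -(11/4)*pi*i.


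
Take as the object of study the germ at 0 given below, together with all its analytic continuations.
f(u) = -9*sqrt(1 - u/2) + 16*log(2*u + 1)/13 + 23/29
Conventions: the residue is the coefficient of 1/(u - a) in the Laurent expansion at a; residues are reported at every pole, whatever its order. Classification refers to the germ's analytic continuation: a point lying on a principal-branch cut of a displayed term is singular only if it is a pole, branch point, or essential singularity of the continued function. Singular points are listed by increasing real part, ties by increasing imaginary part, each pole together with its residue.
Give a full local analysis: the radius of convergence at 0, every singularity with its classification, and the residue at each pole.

Radius of convergence at 0: 1/2.
At -1/2: a logarithmic branch point.
At 2: an algebraic (square-root) branch point.

Branch term (-9)*sqrt(1 - u/(2)): its argument vanishes at u = 2, a square-root branch point, modulus 2.
Branch term (16/13)*log(1 - u/(-1/2)): its argument vanishes at u = -1/2, a logarithmic branch point, modulus 1/2.
The radius of convergence is the smallest modulus among the singular points: 1/2.
List the singular points by increasing real part (a conjugate pair: the negative imaginary part first).


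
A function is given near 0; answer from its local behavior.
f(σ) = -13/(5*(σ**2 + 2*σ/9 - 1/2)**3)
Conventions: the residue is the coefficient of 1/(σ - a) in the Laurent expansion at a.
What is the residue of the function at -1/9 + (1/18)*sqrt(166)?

The residue is -(2302911/11435740)*sqrt(166).

The factor σ**2 + 2*σ/9 - 1/2 splits as (σ - a)(σ - a') with a = -1/9 + (1/18)*sqrt(166), a' = -1/9 - (1/18)*sqrt(166). At the order-3 pole a set g(σ) = (σ - a)^3*f(σ) = [-13/5] / (σ - a')^3.
Order-3 pole: residue = g''(a)/2; g''(-1/9 + (1/18)*sqrt(166)) = -(2302911/5717870)*sqrt(166), so the residue is -(2302911/11435740)*sqrt(166).


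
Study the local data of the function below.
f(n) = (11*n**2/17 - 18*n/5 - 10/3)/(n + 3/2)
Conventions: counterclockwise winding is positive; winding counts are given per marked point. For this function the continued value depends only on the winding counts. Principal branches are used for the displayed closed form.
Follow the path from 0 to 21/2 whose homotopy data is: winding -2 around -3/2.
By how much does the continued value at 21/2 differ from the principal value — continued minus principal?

Continued minus principal equals 0.

The function is rational, hence single-valued: continuing it around any pole returns the same value, so the difference is 0.


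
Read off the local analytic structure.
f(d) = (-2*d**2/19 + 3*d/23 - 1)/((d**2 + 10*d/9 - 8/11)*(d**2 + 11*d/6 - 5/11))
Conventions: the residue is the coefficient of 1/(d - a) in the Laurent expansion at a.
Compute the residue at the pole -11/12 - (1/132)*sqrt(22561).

The factor d**2 + 11*d/6 - 5/11 splits as (d - a)(d - a') with a = -11/12 - (1/132)*sqrt(22561), a' = -11/12 + (1/132)*sqrt(22561). At the order-1 pole a set g(d) = (d - a)*f(d) = [(-2*d**2/19 + 3*d/23 - 1)/(d**2 + 10*d/9 - 8/11)] / (d - a').
Simple pole: residue = g(a) at a = -11/12 - (1/132)*sqrt(22561), which is 7238187/8974232 - (22708017/18406149832)*sqrt(22561).

The residue is 7238187/8974232 - (22708017/18406149832)*sqrt(22561).


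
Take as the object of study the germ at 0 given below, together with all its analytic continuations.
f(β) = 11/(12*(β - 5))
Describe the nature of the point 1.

Denominator factors: β - 5 = -4 at β = 1 — none vanishes.
So the germ continues analytically to 1.

The point is a regular point.
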